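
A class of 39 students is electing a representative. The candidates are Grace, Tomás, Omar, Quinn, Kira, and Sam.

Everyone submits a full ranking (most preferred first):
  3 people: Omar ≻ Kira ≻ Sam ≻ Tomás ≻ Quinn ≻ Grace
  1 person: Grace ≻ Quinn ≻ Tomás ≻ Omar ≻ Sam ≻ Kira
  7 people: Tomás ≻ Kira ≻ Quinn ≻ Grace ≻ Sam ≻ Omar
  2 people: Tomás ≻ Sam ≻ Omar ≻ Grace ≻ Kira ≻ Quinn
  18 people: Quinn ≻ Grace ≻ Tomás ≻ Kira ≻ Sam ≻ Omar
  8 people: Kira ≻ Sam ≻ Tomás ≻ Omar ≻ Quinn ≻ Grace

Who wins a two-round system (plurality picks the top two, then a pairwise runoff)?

Round 1 first-place votes: Grace 1, Tomás 9, Omar 3, Quinn 18, Kira 8, Sam 0. Quinn and Tomás advance.
Runoff: Quinn is ranked above Tomás on 19 ballots, Tomás above Quinn on 20.

Tomás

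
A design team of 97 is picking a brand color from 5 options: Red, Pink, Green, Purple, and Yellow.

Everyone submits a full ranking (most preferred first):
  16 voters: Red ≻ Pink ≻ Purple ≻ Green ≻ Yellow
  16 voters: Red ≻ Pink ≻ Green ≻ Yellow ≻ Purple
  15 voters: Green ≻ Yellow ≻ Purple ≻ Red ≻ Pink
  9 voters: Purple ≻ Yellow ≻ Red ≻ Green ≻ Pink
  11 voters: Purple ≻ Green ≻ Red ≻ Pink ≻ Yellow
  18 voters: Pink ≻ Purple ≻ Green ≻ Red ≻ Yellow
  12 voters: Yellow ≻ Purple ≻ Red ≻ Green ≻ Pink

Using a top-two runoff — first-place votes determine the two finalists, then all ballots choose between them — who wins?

Purple

Round 1 first-place votes: Red 32, Pink 18, Green 15, Purple 20, Yellow 12. Red and Purple advance.
Runoff: Red is ranked above Purple on 32 ballots, Purple above Red on 65.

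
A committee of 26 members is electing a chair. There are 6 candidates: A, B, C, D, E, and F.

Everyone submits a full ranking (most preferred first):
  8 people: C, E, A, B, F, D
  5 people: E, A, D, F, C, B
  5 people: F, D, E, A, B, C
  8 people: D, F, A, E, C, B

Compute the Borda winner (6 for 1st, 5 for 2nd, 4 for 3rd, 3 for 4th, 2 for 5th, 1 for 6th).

E

A: 8×4 + 5×5 + 5×3 + 8×4 = 104
B: 8×3 + 5×1 + 5×2 + 8×1 = 47
C: 8×6 + 5×2 + 5×1 + 8×2 = 79
D: 8×1 + 5×4 + 5×5 + 8×6 = 101
E: 8×5 + 5×6 + 5×4 + 8×3 = 114
F: 8×2 + 5×3 + 5×6 + 8×5 = 101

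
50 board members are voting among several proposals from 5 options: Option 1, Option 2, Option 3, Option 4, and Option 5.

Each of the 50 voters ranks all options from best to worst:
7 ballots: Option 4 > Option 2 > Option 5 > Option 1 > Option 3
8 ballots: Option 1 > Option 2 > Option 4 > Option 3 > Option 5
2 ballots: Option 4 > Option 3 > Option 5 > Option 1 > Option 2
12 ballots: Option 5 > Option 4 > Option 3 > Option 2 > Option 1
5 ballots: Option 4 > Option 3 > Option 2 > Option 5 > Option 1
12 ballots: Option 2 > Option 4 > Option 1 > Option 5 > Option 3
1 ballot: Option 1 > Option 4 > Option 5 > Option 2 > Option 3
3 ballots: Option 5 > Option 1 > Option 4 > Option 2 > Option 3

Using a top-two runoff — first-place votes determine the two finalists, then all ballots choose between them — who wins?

Option 4

Round 1 first-place votes: Option 1 9, Option 2 12, Option 3 0, Option 4 14, Option 5 15. Option 5 and Option 4 advance.
Runoff: Option 5 is ranked above Option 4 on 15 ballots, Option 4 above Option 5 on 35.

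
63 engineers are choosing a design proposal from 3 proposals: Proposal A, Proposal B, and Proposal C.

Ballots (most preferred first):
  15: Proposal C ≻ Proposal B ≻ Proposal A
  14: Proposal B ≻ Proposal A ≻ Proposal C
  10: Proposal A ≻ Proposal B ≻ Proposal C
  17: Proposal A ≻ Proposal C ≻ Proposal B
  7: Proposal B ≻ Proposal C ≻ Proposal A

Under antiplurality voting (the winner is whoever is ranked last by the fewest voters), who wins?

Last-place votes: Proposal A 22, Proposal B 17, Proposal C 24.

Proposal B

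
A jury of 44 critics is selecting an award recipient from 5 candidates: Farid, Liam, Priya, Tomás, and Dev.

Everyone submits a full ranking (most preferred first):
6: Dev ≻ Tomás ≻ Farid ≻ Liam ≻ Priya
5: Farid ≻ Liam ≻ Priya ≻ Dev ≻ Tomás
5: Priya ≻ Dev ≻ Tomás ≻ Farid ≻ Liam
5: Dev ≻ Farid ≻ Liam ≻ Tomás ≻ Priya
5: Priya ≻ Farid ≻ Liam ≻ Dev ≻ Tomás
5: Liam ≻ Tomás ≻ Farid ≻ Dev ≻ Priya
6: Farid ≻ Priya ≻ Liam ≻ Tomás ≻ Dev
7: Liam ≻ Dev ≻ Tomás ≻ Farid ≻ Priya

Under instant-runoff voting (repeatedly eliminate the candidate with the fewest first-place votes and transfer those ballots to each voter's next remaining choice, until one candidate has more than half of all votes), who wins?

Round 1: Farid 11, Liam 12, Priya 10, Tomás 0, Dev 11. Tomás eliminated.
Round 2: Farid 11, Liam 12, Priya 10, Dev 11. Priya eliminated.
Round 3: Farid 16, Liam 12, Dev 16. Liam eliminated.
Round 4: Farid 21, Dev 23. Dev has a majority (≥23).

Dev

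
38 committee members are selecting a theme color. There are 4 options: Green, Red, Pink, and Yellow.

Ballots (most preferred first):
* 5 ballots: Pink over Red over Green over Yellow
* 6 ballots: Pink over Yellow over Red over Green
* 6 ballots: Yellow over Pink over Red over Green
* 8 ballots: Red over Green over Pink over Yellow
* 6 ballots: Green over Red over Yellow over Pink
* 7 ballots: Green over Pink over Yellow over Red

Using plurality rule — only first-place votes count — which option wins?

First-place votes: Green 13, Red 8, Pink 11, Yellow 6.

Green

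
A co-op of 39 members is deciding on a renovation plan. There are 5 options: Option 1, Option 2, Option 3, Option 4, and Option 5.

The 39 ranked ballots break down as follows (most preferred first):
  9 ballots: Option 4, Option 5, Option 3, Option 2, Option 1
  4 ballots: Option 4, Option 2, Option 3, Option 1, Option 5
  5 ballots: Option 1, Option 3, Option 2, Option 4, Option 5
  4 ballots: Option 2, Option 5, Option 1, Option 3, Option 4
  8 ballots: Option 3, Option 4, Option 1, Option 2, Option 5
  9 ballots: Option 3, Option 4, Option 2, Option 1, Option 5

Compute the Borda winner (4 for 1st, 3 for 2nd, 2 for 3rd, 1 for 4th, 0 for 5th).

Option 3

Option 1: 9×0 + 4×1 + 5×4 + 4×2 + 8×2 + 9×1 = 57
Option 2: 9×1 + 4×3 + 5×2 + 4×4 + 8×1 + 9×2 = 73
Option 3: 9×2 + 4×2 + 5×3 + 4×1 + 8×4 + 9×4 = 113
Option 4: 9×4 + 4×4 + 5×1 + 4×0 + 8×3 + 9×3 = 108
Option 5: 9×3 + 4×0 + 5×0 + 4×3 + 8×0 + 9×0 = 39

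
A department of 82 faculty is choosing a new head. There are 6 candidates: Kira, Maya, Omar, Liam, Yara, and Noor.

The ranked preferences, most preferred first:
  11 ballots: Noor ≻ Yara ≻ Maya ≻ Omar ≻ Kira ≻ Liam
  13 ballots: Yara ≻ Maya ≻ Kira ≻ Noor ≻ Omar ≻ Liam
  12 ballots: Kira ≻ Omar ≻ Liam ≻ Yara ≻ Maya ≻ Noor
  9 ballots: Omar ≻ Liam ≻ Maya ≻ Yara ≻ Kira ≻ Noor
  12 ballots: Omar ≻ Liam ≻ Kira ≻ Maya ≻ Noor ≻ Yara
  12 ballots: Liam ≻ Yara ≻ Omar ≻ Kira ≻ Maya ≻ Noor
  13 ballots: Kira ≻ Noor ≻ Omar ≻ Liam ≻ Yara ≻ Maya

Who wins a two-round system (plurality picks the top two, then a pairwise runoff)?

Omar

Round 1 first-place votes: Kira 25, Maya 0, Omar 21, Liam 12, Yara 13, Noor 11. Kira and Omar advance.
Runoff: Kira is ranked above Omar on 38 ballots, Omar above Kira on 44.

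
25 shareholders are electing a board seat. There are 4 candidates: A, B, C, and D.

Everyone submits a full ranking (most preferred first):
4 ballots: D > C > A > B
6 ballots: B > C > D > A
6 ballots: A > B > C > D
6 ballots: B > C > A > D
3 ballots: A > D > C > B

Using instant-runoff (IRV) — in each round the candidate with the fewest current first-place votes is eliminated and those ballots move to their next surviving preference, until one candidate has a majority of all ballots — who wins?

Round 1: A 9, B 12, C 0, D 4. C eliminated.
Round 2: A 9, B 12, D 4. D eliminated.
Round 3: A 13, B 12. A has a majority (≥13).

A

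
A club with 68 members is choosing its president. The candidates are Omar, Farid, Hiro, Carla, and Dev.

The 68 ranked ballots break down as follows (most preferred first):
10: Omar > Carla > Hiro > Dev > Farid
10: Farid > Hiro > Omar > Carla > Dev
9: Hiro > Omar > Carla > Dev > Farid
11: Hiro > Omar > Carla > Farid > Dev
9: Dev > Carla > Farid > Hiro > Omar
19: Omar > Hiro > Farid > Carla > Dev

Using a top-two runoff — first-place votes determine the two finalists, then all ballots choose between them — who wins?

Hiro

Round 1 first-place votes: Omar 29, Farid 10, Hiro 20, Carla 0, Dev 9. Omar and Hiro advance.
Runoff: Omar is ranked above Hiro on 29 ballots, Hiro above Omar on 39.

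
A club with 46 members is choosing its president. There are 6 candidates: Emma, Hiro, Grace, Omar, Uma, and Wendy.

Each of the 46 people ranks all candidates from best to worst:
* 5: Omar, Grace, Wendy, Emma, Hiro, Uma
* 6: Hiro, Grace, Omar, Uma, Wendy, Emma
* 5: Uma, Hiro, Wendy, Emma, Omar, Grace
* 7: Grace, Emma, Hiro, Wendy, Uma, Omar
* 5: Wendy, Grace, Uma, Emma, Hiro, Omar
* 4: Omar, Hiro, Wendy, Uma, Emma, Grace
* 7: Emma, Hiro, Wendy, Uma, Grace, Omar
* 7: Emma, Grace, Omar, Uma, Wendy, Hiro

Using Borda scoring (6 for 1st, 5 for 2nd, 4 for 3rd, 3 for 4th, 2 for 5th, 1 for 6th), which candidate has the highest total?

Emma: 5×3 + 6×1 + 5×3 + 7×5 + 5×3 + 4×2 + 7×6 + 7×6 = 178
Hiro: 5×2 + 6×6 + 5×5 + 7×4 + 5×2 + 4×5 + 7×5 + 7×1 = 171
Grace: 5×5 + 6×5 + 5×1 + 7×6 + 5×5 + 4×1 + 7×2 + 7×5 = 180
Omar: 5×6 + 6×4 + 5×2 + 7×1 + 5×1 + 4×6 + 7×1 + 7×4 = 135
Uma: 5×1 + 6×3 + 5×6 + 7×2 + 5×4 + 4×3 + 7×3 + 7×3 = 141
Wendy: 5×4 + 6×2 + 5×4 + 7×3 + 5×6 + 4×4 + 7×4 + 7×2 = 161

Grace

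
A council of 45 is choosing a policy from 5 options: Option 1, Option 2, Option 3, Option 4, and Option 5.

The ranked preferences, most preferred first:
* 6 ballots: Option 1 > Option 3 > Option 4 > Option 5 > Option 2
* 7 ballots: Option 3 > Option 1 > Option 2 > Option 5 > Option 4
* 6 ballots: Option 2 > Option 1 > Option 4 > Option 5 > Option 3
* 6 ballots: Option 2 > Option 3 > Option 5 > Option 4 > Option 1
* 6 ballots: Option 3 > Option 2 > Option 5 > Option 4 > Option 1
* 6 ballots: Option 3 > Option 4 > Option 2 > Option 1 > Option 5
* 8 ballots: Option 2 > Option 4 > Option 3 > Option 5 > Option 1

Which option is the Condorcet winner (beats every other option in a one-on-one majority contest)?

Option 3 vs Option 1: 33–12
Option 3 vs Option 2: 25–20
Option 3 vs Option 4: 31–14
Option 3 vs Option 5: 39–6
Option 3 beats every other option.

Option 3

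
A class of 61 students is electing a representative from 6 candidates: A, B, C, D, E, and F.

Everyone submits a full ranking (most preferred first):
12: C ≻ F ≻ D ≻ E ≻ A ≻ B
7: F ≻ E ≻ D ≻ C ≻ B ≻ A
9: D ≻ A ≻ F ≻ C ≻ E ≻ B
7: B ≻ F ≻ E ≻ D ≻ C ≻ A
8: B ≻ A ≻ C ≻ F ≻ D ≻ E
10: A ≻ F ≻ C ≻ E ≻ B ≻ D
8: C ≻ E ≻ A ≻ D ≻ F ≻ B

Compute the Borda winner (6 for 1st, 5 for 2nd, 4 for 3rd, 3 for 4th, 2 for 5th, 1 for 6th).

F

A: 12×2 + 7×1 + 9×5 + 7×1 + 8×5 + 10×6 + 8×4 = 215
B: 12×1 + 7×2 + 9×1 + 7×6 + 8×6 + 10×2 + 8×1 = 153
C: 12×6 + 7×3 + 9×3 + 7×2 + 8×4 + 10×4 + 8×6 = 254
D: 12×4 + 7×4 + 9×6 + 7×3 + 8×2 + 10×1 + 8×3 = 201
E: 12×3 + 7×5 + 9×2 + 7×4 + 8×1 + 10×3 + 8×5 = 195
F: 12×5 + 7×6 + 9×4 + 7×5 + 8×3 + 10×5 + 8×2 = 263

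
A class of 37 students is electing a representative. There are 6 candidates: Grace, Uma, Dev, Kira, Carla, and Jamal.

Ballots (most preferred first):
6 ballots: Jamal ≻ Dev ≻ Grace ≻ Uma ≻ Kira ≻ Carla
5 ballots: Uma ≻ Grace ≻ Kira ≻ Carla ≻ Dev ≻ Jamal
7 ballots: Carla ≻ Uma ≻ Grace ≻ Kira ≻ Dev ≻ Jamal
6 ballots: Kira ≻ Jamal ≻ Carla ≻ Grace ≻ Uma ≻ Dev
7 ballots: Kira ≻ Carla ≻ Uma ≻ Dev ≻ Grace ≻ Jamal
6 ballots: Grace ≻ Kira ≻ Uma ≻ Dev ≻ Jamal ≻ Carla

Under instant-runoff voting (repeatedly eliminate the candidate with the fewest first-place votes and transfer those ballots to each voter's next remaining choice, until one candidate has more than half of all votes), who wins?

Grace

Round 1: Grace 6, Uma 5, Dev 0, Kira 13, Carla 7, Jamal 6. Dev eliminated.
Round 2: Grace 6, Uma 5, Kira 13, Carla 7, Jamal 6. Uma eliminated.
Round 3: Grace 11, Kira 13, Carla 7, Jamal 6. Jamal eliminated.
Round 4: Grace 17, Kira 13, Carla 7. Carla eliminated.
Round 5: Grace 24, Kira 13. Grace has a majority (≥19).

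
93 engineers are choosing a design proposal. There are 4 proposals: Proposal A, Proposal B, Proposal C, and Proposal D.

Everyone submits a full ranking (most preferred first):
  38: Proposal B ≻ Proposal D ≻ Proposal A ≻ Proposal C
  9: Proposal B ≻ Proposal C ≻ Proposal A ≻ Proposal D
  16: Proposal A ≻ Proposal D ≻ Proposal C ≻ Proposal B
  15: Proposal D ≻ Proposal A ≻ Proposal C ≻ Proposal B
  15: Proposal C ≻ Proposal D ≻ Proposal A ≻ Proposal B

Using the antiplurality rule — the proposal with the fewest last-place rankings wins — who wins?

Last-place votes: Proposal A 0, Proposal B 46, Proposal C 38, Proposal D 9.

Proposal A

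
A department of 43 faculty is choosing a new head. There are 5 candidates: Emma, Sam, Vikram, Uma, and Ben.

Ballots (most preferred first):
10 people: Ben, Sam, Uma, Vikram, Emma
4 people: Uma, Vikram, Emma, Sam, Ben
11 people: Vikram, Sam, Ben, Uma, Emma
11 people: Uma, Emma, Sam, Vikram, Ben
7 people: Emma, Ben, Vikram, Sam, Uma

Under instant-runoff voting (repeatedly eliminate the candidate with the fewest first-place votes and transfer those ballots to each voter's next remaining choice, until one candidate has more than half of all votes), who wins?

Round 1: Emma 7, Sam 0, Vikram 11, Uma 15, Ben 10. Sam eliminated.
Round 2: Emma 7, Vikram 11, Uma 15, Ben 10. Emma eliminated.
Round 3: Vikram 11, Uma 15, Ben 17. Vikram eliminated.
Round 4: Uma 15, Ben 28. Ben has a majority (≥22).

Ben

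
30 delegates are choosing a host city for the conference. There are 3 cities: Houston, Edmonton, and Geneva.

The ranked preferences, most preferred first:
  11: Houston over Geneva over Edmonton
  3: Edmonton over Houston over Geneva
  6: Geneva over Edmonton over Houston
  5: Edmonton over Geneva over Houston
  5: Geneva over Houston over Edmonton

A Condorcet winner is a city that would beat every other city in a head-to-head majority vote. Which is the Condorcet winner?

Geneva

Geneva vs Houston: 16–14
Geneva vs Edmonton: 22–8
Geneva beats every other city.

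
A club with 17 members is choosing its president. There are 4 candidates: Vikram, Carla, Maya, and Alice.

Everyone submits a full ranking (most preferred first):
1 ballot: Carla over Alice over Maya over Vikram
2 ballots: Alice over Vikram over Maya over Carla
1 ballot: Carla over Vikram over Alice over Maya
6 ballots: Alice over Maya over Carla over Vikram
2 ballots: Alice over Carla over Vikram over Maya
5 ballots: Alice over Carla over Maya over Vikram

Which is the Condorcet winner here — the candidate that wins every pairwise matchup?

Alice

Alice vs Vikram: 16–1
Alice vs Carla: 15–2
Alice vs Maya: 17–0
Alice beats every other candidate.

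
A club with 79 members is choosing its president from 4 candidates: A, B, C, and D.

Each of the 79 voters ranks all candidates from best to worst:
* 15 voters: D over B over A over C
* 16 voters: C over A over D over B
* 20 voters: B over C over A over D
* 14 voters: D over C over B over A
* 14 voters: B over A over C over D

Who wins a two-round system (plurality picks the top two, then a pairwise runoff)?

D

Round 1 first-place votes: A 0, B 34, C 16, D 29. B and D advance.
Runoff: B is ranked above D on 34 ballots, D above B on 45.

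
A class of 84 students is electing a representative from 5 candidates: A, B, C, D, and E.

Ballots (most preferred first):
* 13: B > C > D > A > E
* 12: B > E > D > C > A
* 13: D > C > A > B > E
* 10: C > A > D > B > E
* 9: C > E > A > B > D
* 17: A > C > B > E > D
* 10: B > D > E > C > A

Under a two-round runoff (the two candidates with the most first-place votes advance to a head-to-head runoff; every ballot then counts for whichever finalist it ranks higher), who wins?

Round 1 first-place votes: A 17, B 35, C 19, D 13, E 0. B and C advance.
Runoff: B is ranked above C on 35 ballots, C above B on 49.

C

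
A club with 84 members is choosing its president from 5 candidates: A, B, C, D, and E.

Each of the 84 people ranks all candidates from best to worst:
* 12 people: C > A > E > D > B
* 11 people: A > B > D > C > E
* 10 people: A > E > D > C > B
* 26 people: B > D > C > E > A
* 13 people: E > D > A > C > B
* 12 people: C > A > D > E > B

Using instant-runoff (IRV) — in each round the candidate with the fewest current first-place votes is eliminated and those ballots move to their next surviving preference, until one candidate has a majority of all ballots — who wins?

Round 1: A 21, B 26, C 24, D 0, E 13. D eliminated.
Round 2: A 21, B 26, C 24, E 13. E eliminated.
Round 3: A 34, B 26, C 24. C eliminated.
Round 4: A 58, B 26. A has a majority (≥43).

A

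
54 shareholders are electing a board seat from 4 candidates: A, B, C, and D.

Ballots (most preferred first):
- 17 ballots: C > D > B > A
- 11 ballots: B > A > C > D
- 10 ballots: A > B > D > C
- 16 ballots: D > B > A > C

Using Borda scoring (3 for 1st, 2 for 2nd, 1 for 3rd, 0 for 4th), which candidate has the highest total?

B

A: 17×0 + 11×2 + 10×3 + 16×1 = 68
B: 17×1 + 11×3 + 10×2 + 16×2 = 102
C: 17×3 + 11×1 + 10×0 + 16×0 = 62
D: 17×2 + 11×0 + 10×1 + 16×3 = 92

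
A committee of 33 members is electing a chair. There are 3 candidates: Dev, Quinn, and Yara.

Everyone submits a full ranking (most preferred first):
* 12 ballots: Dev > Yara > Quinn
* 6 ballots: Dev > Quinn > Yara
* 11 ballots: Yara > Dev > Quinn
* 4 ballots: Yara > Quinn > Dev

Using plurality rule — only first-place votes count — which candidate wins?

First-place votes: Dev 18, Quinn 0, Yara 15.

Dev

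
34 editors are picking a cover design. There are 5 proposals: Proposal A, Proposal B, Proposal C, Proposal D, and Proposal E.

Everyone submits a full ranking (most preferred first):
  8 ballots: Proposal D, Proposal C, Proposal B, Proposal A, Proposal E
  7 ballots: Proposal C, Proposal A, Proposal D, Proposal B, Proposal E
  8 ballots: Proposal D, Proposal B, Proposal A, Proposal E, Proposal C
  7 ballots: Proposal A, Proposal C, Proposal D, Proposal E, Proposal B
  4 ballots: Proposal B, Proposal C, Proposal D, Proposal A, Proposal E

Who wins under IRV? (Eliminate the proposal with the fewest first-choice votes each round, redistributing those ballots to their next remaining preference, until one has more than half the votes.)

Proposal C

Round 1: Proposal A 7, Proposal B 4, Proposal C 7, Proposal D 16, Proposal E 0. Proposal E eliminated.
Round 2: Proposal A 7, Proposal B 4, Proposal C 7, Proposal D 16. Proposal B eliminated.
Round 3: Proposal A 7, Proposal C 11, Proposal D 16. Proposal A eliminated.
Round 4: Proposal C 18, Proposal D 16. Proposal C has a majority (≥18).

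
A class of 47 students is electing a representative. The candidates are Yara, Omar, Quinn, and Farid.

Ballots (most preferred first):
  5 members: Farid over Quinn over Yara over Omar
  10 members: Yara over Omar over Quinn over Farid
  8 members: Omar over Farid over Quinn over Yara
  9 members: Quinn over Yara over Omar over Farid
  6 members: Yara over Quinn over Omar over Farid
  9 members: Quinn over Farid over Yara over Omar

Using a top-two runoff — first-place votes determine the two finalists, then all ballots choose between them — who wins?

Quinn

Round 1 first-place votes: Yara 16, Omar 8, Quinn 18, Farid 5. Quinn and Yara advance.
Runoff: Quinn is ranked above Yara on 31 ballots, Yara above Quinn on 16.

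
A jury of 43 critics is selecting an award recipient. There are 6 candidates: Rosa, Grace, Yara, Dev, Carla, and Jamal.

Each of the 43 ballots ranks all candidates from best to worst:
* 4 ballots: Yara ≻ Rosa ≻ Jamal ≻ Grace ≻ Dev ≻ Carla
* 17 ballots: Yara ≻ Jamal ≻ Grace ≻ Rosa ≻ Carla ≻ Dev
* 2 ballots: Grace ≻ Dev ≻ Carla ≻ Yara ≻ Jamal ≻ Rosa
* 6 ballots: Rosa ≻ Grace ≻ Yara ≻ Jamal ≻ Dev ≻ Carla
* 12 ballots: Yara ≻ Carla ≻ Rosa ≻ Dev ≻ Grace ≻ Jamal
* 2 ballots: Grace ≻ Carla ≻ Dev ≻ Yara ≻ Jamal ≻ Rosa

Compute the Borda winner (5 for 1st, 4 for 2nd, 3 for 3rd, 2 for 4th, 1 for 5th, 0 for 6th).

Rosa: 4×4 + 17×2 + 2×0 + 6×5 + 12×3 + 2×0 = 116
Grace: 4×2 + 17×3 + 2×5 + 6×4 + 12×1 + 2×5 = 115
Yara: 4×5 + 17×5 + 2×2 + 6×3 + 12×5 + 2×2 = 191
Dev: 4×1 + 17×0 + 2×4 + 6×1 + 12×2 + 2×3 = 48
Carla: 4×0 + 17×1 + 2×3 + 6×0 + 12×4 + 2×4 = 79
Jamal: 4×3 + 17×4 + 2×1 + 6×2 + 12×0 + 2×1 = 96

Yara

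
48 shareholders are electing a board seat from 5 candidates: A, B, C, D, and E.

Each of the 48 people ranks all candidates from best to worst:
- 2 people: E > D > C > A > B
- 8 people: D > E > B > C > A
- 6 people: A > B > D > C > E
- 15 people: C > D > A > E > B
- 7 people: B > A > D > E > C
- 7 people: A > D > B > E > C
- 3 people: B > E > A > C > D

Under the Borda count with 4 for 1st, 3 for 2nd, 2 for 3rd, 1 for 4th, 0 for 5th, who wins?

D

A: 2×1 + 8×0 + 6×4 + 15×2 + 7×3 + 7×4 + 3×2 = 111
B: 2×0 + 8×2 + 6×3 + 15×0 + 7×4 + 7×2 + 3×4 = 88
C: 2×2 + 8×1 + 6×1 + 15×4 + 7×0 + 7×0 + 3×1 = 81
D: 2×3 + 8×4 + 6×2 + 15×3 + 7×2 + 7×3 + 3×0 = 130
E: 2×4 + 8×3 + 6×0 + 15×1 + 7×1 + 7×1 + 3×3 = 70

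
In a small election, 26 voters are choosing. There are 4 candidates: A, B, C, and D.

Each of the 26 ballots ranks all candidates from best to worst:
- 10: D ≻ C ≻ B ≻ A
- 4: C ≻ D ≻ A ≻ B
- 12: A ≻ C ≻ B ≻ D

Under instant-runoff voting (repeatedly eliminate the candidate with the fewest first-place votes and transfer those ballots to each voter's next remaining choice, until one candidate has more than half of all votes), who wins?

Round 1: A 12, B 0, C 4, D 10. B eliminated.
Round 2: A 12, C 4, D 10. C eliminated.
Round 3: A 12, D 14. D has a majority (≥14).

D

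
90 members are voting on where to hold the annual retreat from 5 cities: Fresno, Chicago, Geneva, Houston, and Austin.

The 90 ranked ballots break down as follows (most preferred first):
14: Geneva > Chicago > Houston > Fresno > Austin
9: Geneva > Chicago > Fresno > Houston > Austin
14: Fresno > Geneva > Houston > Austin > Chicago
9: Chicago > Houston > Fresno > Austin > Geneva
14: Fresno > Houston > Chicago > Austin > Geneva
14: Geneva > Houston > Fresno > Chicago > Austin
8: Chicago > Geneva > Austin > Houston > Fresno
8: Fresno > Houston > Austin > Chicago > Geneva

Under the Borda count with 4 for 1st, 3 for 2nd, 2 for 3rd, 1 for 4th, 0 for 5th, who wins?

Fresno

Fresno: 14×1 + 9×2 + 14×4 + 9×2 + 14×4 + 14×2 + 8×0 + 8×4 = 222
Chicago: 14×3 + 9×3 + 14×0 + 9×4 + 14×2 + 14×1 + 8×4 + 8×1 = 187
Geneva: 14×4 + 9×4 + 14×3 + 9×0 + 14×0 + 14×4 + 8×3 + 8×0 = 214
Houston: 14×2 + 9×1 + 14×2 + 9×3 + 14×3 + 14×3 + 8×1 + 8×3 = 208
Austin: 14×0 + 9×0 + 14×1 + 9×1 + 14×1 + 14×0 + 8×2 + 8×2 = 69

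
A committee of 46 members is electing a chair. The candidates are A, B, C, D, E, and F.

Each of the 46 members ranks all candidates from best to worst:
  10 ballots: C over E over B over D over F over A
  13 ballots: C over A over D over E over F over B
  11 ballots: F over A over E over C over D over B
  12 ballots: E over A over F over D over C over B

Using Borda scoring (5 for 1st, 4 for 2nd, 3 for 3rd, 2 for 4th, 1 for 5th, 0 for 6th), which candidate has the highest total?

A: 10×0 + 13×4 + 11×4 + 12×4 = 144
B: 10×3 + 13×0 + 11×0 + 12×0 = 30
C: 10×5 + 13×5 + 11×2 + 12×1 = 149
D: 10×2 + 13×3 + 11×1 + 12×2 = 94
E: 10×4 + 13×2 + 11×3 + 12×5 = 159
F: 10×1 + 13×1 + 11×5 + 12×3 = 114

E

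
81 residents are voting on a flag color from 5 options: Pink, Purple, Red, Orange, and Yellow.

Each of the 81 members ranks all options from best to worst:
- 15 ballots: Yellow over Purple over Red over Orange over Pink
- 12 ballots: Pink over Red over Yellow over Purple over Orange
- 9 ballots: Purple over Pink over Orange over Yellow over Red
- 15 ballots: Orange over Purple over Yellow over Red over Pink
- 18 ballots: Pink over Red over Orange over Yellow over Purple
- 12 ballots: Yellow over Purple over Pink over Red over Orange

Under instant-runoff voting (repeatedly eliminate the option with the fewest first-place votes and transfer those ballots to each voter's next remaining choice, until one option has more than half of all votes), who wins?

Round 1: Pink 30, Purple 9, Red 0, Orange 15, Yellow 27. Red eliminated.
Round 2: Pink 30, Purple 9, Orange 15, Yellow 27. Purple eliminated.
Round 3: Pink 39, Orange 15, Yellow 27. Orange eliminated.
Round 4: Pink 39, Yellow 42. Yellow has a majority (≥41).

Yellow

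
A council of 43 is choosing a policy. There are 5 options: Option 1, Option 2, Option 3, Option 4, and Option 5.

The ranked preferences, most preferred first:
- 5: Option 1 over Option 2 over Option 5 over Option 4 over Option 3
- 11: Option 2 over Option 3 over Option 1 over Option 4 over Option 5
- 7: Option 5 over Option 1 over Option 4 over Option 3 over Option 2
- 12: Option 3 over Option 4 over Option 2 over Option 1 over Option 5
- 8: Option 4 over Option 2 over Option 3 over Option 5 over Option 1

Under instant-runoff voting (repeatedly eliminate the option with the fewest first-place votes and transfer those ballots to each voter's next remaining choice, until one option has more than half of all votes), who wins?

Round 1: Option 1 5, Option 2 11, Option 3 12, Option 4 8, Option 5 7. Option 1 eliminated.
Round 2: Option 2 16, Option 3 12, Option 4 8, Option 5 7. Option 5 eliminated.
Round 3: Option 2 16, Option 3 12, Option 4 15. Option 3 eliminated.
Round 4: Option 2 16, Option 4 27. Option 4 has a majority (≥22).

Option 4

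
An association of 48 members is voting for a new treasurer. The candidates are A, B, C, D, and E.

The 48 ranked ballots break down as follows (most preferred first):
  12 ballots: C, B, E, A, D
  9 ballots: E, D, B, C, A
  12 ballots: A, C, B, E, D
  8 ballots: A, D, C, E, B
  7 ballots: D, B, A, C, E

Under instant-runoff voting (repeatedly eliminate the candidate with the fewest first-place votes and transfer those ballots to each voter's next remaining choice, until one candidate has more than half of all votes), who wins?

A

Round 1: A 20, B 0, C 12, D 7, E 9. B eliminated.
Round 2: A 20, C 12, D 7, E 9. D eliminated.
Round 3: A 27, C 12, E 9. A has a majority (≥25).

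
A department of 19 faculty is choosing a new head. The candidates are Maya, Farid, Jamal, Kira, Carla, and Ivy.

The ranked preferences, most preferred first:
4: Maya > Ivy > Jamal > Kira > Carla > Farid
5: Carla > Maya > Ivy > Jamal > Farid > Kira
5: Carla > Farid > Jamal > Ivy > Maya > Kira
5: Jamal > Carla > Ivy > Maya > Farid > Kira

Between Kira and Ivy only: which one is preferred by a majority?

Ivy

Kira is ranked above Ivy on 0 ballots; Ivy above Kira on 19.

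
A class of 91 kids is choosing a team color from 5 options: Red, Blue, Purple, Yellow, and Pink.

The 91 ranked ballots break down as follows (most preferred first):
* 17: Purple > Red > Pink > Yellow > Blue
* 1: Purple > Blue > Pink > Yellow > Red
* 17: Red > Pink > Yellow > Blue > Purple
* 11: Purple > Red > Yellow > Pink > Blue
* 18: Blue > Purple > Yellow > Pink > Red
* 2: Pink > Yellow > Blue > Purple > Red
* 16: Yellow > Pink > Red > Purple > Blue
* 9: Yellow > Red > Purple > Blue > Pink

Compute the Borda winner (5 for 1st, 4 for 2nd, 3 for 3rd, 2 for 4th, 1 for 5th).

Red: 17×4 + 1×1 + 17×5 + 11×4 + 18×1 + 2×1 + 16×3 + 9×4 = 302
Blue: 17×1 + 1×4 + 17×2 + 11×1 + 18×5 + 2×3 + 16×1 + 9×2 = 196
Purple: 17×5 + 1×5 + 17×1 + 11×5 + 18×4 + 2×2 + 16×2 + 9×3 = 297
Yellow: 17×2 + 1×2 + 17×3 + 11×3 + 18×3 + 2×4 + 16×5 + 9×5 = 307
Pink: 17×3 + 1×3 + 17×4 + 11×2 + 18×2 + 2×5 + 16×4 + 9×1 = 263

Yellow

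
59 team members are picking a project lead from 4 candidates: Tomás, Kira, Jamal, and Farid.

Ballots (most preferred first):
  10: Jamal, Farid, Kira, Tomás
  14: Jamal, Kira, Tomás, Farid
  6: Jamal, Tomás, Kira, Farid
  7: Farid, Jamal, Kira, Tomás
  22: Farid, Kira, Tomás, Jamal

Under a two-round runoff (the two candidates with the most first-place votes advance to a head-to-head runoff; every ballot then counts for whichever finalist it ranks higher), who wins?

Round 1 first-place votes: Tomás 0, Kira 0, Jamal 30, Farid 29. Jamal and Farid advance.
Runoff: Jamal is ranked above Farid on 30 ballots, Farid above Jamal on 29.

Jamal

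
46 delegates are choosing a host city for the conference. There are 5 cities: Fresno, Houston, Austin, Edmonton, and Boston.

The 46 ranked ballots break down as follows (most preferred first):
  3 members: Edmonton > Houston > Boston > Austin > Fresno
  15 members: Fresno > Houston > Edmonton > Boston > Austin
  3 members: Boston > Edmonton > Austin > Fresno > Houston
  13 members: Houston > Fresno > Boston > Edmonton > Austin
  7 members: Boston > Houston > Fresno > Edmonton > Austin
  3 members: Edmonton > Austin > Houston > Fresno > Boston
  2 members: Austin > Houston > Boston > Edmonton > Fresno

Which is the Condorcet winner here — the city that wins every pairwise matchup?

Houston

Houston vs Fresno: 28–18
Houston vs Austin: 38–8
Houston vs Edmonton: 37–9
Houston vs Boston: 36–10
Houston beats every other city.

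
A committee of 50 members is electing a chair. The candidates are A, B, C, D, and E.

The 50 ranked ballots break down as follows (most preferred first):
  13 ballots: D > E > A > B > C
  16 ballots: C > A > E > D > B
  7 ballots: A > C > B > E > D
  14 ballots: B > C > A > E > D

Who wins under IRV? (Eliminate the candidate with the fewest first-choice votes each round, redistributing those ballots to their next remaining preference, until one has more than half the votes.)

Round 1: A 7, B 14, C 16, D 13, E 0. E eliminated.
Round 2: A 7, B 14, C 16, D 13. A eliminated.
Round 3: B 14, C 23, D 13. D eliminated.
Round 4: B 27, C 23. B has a majority (≥26).

B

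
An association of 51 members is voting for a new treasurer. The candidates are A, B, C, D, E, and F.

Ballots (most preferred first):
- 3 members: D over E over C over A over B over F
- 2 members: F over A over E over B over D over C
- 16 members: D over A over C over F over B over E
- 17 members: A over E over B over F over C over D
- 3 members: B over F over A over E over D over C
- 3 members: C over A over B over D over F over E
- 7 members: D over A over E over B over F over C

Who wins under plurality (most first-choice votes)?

First-place votes: A 17, B 3, C 3, D 26, E 0, F 2.

D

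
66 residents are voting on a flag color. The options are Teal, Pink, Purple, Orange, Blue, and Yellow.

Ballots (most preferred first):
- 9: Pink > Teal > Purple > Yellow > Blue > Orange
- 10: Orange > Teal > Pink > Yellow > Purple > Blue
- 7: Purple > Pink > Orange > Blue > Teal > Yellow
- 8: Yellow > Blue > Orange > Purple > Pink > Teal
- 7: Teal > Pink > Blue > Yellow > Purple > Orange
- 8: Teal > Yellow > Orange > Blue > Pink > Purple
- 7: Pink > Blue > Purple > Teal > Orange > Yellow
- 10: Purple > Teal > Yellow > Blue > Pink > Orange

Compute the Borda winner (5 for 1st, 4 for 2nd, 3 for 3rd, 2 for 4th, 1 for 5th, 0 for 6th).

Teal: 9×4 + 10×4 + 7×1 + 8×0 + 7×5 + 8×5 + 7×2 + 10×4 = 212
Pink: 9×5 + 10×3 + 7×4 + 8×1 + 7×4 + 8×1 + 7×5 + 10×1 = 192
Purple: 9×3 + 10×1 + 7×5 + 8×2 + 7×1 + 8×0 + 7×3 + 10×5 = 166
Orange: 9×0 + 10×5 + 7×3 + 8×3 + 7×0 + 8×3 + 7×1 + 10×0 = 126
Blue: 9×1 + 10×0 + 7×2 + 8×4 + 7×3 + 8×2 + 7×4 + 10×2 = 140
Yellow: 9×2 + 10×2 + 7×0 + 8×5 + 7×2 + 8×4 + 7×0 + 10×3 = 154

Teal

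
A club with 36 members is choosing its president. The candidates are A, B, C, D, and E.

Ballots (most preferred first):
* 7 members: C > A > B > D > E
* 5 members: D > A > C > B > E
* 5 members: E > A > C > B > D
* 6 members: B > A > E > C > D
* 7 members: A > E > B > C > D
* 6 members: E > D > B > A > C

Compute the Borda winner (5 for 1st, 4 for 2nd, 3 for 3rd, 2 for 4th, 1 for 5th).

A: 7×4 + 5×4 + 5×4 + 6×4 + 7×5 + 6×2 = 139
B: 7×3 + 5×2 + 5×2 + 6×5 + 7×3 + 6×3 = 110
C: 7×5 + 5×3 + 5×3 + 6×2 + 7×2 + 6×1 = 97
D: 7×2 + 5×5 + 5×1 + 6×1 + 7×1 + 6×4 = 81
E: 7×1 + 5×1 + 5×5 + 6×3 + 7×4 + 6×5 = 113

A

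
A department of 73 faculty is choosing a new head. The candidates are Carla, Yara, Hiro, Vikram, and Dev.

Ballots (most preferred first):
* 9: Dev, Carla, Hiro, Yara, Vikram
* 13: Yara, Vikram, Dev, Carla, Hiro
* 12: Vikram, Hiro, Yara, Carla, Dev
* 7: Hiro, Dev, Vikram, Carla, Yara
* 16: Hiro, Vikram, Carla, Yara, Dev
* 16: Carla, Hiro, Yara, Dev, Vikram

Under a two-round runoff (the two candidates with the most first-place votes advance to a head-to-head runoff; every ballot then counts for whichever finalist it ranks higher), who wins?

Carla

Round 1 first-place votes: Carla 16, Yara 13, Hiro 23, Vikram 12, Dev 9. Hiro and Carla advance.
Runoff: Hiro is ranked above Carla on 35 ballots, Carla above Hiro on 38.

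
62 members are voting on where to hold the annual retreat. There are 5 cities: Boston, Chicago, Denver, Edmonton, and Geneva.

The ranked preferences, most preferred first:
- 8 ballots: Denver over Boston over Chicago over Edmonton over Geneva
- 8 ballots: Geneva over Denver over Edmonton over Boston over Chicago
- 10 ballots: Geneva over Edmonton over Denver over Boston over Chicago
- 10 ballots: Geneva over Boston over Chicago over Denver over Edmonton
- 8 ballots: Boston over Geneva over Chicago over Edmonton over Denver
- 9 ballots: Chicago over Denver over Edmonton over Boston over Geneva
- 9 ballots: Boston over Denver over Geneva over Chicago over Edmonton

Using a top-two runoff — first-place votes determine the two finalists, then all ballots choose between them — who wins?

Boston

Round 1 first-place votes: Boston 17, Chicago 9, Denver 8, Edmonton 0, Geneva 28. Geneva and Boston advance.
Runoff: Geneva is ranked above Boston on 28 ballots, Boston above Geneva on 34.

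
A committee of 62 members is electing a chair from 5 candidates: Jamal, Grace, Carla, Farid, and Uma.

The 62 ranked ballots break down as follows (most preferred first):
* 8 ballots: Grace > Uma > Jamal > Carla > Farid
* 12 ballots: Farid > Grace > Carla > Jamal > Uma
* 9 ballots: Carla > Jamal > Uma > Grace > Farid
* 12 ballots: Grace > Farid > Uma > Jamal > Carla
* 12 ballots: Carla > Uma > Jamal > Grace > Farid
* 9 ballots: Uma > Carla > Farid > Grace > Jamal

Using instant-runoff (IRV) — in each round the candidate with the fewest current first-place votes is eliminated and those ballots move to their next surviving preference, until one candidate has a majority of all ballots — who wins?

Grace

Round 1: Jamal 0, Grace 20, Carla 21, Farid 12, Uma 9. Jamal eliminated.
Round 2: Grace 20, Carla 21, Farid 12, Uma 9. Uma eliminated.
Round 3: Grace 20, Carla 30, Farid 12. Farid eliminated.
Round 4: Grace 32, Carla 30. Grace has a majority (≥32).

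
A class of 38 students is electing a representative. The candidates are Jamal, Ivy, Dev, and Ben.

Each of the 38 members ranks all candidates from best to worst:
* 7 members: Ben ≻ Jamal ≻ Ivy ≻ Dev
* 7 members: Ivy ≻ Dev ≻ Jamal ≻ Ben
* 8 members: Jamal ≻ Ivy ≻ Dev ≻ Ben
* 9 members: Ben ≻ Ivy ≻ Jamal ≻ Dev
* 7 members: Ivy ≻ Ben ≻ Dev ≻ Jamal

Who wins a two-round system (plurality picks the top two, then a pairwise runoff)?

Round 1 first-place votes: Jamal 8, Ivy 14, Dev 0, Ben 16. Ben and Ivy advance.
Runoff: Ben is ranked above Ivy on 16 ballots, Ivy above Ben on 22.

Ivy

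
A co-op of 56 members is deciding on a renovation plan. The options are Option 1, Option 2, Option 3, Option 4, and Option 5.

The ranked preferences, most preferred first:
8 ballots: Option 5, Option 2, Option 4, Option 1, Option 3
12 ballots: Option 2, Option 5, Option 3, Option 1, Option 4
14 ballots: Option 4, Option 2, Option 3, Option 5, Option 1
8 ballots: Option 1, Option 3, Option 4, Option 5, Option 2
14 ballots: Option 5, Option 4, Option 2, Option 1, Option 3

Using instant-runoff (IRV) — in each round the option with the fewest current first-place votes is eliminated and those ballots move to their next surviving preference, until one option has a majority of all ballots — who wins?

Option 5

Round 1: Option 1 8, Option 2 12, Option 3 0, Option 4 14, Option 5 22. Option 3 eliminated.
Round 2: Option 1 8, Option 2 12, Option 4 14, Option 5 22. Option 1 eliminated.
Round 3: Option 2 12, Option 4 22, Option 5 22. Option 2 eliminated.
Round 4: Option 4 22, Option 5 34. Option 5 has a majority (≥29).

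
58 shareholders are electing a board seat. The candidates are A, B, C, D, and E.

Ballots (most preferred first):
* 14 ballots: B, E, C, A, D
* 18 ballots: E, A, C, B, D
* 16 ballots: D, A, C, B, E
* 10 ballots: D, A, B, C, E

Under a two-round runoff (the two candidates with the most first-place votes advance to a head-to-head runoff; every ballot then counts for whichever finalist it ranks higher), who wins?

E

Round 1 first-place votes: A 0, B 14, C 0, D 26, E 18. D and E advance.
Runoff: D is ranked above E on 26 ballots, E above D on 32.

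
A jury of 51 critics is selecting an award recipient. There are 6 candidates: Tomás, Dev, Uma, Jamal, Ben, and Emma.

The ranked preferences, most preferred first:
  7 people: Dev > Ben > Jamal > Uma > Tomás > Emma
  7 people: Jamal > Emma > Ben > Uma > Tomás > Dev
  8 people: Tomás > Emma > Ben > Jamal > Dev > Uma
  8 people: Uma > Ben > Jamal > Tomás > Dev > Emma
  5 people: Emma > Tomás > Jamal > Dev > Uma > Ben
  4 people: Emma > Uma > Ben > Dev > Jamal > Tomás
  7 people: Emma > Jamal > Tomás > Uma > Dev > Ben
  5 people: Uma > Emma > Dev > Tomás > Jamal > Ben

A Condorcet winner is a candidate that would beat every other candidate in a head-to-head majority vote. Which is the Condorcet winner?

Emma vs Tomás: 28–23
Emma vs Dev: 36–15
Emma vs Uma: 31–20
Emma vs Jamal: 29–22
Emma vs Ben: 36–15
Emma beats every other candidate.

Emma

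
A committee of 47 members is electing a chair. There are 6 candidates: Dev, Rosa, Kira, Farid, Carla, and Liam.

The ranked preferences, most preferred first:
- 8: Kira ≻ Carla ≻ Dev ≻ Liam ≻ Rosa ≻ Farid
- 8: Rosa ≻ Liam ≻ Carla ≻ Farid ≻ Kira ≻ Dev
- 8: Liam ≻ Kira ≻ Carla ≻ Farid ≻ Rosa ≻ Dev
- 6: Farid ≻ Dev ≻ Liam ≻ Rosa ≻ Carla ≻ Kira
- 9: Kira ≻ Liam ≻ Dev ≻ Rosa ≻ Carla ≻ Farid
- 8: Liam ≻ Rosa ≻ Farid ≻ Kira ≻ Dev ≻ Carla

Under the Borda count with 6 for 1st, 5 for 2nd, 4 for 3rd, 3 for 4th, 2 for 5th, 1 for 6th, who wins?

Dev: 8×4 + 8×1 + 8×1 + 6×5 + 9×4 + 8×2 = 130
Rosa: 8×2 + 8×6 + 8×2 + 6×3 + 9×3 + 8×5 = 165
Kira: 8×6 + 8×2 + 8×5 + 6×1 + 9×6 + 8×3 = 188
Farid: 8×1 + 8×3 + 8×3 + 6×6 + 9×1 + 8×4 = 133
Carla: 8×5 + 8×4 + 8×4 + 6×2 + 9×2 + 8×1 = 142
Liam: 8×3 + 8×5 + 8×6 + 6×4 + 9×5 + 8×6 = 229

Liam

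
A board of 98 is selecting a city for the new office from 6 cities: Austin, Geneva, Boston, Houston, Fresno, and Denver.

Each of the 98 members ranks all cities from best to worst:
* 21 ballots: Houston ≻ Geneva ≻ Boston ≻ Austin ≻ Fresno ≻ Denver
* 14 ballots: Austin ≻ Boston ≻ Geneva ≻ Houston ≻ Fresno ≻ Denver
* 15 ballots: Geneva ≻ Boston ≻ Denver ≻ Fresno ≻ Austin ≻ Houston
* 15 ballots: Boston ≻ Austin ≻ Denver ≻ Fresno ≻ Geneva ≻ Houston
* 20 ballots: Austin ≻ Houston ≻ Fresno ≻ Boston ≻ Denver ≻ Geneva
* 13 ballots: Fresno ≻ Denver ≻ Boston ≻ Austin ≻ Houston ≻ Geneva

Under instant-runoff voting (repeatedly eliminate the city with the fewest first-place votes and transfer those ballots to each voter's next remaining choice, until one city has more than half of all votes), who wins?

Round 1: Austin 34, Geneva 15, Boston 15, Houston 21, Fresno 13, Denver 0. Denver eliminated.
Round 2: Austin 34, Geneva 15, Boston 15, Houston 21, Fresno 13. Fresno eliminated.
Round 3: Austin 34, Geneva 15, Boston 28, Houston 21. Geneva eliminated.
Round 4: Austin 34, Boston 43, Houston 21. Houston eliminated.
Round 5: Austin 34, Boston 64. Boston has a majority (≥50).

Boston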